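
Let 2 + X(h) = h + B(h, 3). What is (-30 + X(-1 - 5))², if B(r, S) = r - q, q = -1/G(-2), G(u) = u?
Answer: 7921/4 ≈ 1980.3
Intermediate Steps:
q = ½ (q = -1/(-2) = -1*(-½) = ½ ≈ 0.50000)
B(r, S) = -½ + r (B(r, S) = r - 1*½ = r - ½ = -½ + r)
X(h) = -5/2 + 2*h (X(h) = -2 + (h + (-½ + h)) = -2 + (-½ + 2*h) = -5/2 + 2*h)
(-30 + X(-1 - 5))² = (-30 + (-5/2 + 2*(-1 - 5)))² = (-30 + (-5/2 + 2*(-6)))² = (-30 + (-5/2 - 12))² = (-30 - 29/2)² = (-89/2)² = 7921/4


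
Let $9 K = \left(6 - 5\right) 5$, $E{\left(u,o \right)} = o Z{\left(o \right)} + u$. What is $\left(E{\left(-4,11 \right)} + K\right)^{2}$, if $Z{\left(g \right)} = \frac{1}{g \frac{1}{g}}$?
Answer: $\frac{4624}{81} \approx 57.086$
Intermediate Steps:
$Z{\left(g \right)} = 1$ ($Z{\left(g \right)} = 1^{-1} = 1$)
$E{\left(u,o \right)} = o + u$ ($E{\left(u,o \right)} = o 1 + u = o + u$)
$K = \frac{5}{9}$ ($K = \frac{\left(6 - 5\right) 5}{9} = \frac{1 \cdot 5}{9} = \frac{1}{9} \cdot 5 = \frac{5}{9} \approx 0.55556$)
$\left(E{\left(-4,11 \right)} + K\right)^{2} = \left(\left(11 - 4\right) + \frac{5}{9}\right)^{2} = \left(7 + \frac{5}{9}\right)^{2} = \left(\frac{68}{9}\right)^{2} = \frac{4624}{81}$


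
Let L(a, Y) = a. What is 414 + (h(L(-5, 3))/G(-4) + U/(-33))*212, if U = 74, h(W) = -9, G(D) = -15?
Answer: 10858/165 ≈ 65.806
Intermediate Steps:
414 + (h(L(-5, 3))/G(-4) + U/(-33))*212 = 414 + (-9/(-15) + 74/(-33))*212 = 414 + (-9*(-1/15) + 74*(-1/33))*212 = 414 + (⅗ - 74/33)*212 = 414 - 271/165*212 = 414 - 57452/165 = 10858/165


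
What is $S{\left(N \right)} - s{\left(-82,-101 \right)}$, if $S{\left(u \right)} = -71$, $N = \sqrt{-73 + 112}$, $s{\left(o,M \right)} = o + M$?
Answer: $112$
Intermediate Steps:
$s{\left(o,M \right)} = M + o$
$N = \sqrt{39} \approx 6.245$
$S{\left(N \right)} - s{\left(-82,-101 \right)} = -71 - \left(-101 - 82\right) = -71 - -183 = -71 + 183 = 112$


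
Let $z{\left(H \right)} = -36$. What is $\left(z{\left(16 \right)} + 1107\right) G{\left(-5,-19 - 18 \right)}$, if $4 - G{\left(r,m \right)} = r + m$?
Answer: $49266$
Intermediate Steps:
$G{\left(r,m \right)} = 4 - m - r$ ($G{\left(r,m \right)} = 4 - \left(r + m\right) = 4 - \left(m + r\right) = 4 - m - r$)
$\left(z{\left(16 \right)} + 1107\right) G{\left(-5,-19 - 18 \right)} = \left(-36 + 1107\right) \left(4 - \left(-19 - 18\right) - -5\right) = 1071 \left(4 - \left(-19 - 18\right) + 5\right) = 1071 \left(4 - -37 + 5\right) = 1071 \left(4 + 37 + 5\right) = 1071 \cdot 46 = 49266$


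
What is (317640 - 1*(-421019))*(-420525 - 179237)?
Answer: -443019599158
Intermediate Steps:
(317640 - 1*(-421019))*(-420525 - 179237) = (317640 + 421019)*(-599762) = 738659*(-599762) = -443019599158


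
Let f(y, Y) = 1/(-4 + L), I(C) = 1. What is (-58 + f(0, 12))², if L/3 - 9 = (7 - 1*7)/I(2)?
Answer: 1776889/529 ≈ 3359.0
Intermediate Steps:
L = 27 (L = 27 + 3*((7 - 1*7)/1) = 27 + 3*((7 - 7)*1) = 27 + 3*(0*1) = 27 + 3*0 = 27 + 0 = 27)
f(y, Y) = 1/23 (f(y, Y) = 1/(-4 + 27) = 1/23)
(-58 + f(0, 12))² = (-58 + 1/23)² = (-1333/23)² = 1776889/529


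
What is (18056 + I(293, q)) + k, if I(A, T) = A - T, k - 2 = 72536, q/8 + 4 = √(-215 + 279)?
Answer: 90855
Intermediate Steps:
q = 32 (q = -32 + 8*√(-215 + 279) = -32 + 8*√64 = -32 + 8*8 = -32 + 64 = 32)
k = 72538 (k = 2 + 72536 = 72538)
(18056 + I(293, q)) + k = (18056 + (293 - 1*32)) + 72538 = (18056 + (293 - 32)) + 72538 = (18056 + 261) + 72538 = 18317 + 72538 = 90855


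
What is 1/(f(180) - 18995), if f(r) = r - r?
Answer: -1/18995 ≈ -5.2645e-5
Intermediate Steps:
f(r) = 0
1/(f(180) - 18995) = 1/(0 - 18995) = 1/(-18995) = -1/18995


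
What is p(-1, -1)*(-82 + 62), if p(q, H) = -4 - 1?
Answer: 100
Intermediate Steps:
p(q, H) = -5
p(-1, -1)*(-82 + 62) = -5*(-82 + 62) = -5*(-20) = 100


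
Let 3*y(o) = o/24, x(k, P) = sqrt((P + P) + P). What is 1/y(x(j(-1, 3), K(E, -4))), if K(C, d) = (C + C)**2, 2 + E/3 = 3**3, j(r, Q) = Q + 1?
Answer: 4*sqrt(3)/25 ≈ 0.27713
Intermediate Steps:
j(r, Q) = 1 + Q
E = 75 (E = -6 + 3*3**3 = -6 + 3*27 = -6 + 81 = 75)
K(C, d) = 4*C**2 (K(C, d) = (2*C)**2 = 4*C**2)
x(k, P) = sqrt(3)*sqrt(P) (x(k, P) = sqrt(2*P + P) = sqrt(3*P) = sqrt(3)*sqrt(P))
y(o) = o/72 (y(o) = (o/24)/3 = o/72)
1/y(x(j(-1, 3), K(E, -4))) = 1/((sqrt(3)*sqrt(4*75**2))/72) = 1/((sqrt(3)*sqrt(4*5625))/72) = 1/((sqrt(3)*sqrt(22500))/72) = 1/((sqrt(3)*150)/72) = 1/((150*sqrt(3))/72) = 1/(25*sqrt(3)/12) = 4*sqrt(3)/25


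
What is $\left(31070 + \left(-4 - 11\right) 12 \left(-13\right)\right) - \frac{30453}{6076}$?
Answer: $\frac{202968707}{6076} \approx 33405.0$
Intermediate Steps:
$\left(31070 + \left(-4 - 11\right) 12 \left(-13\right)\right) - \frac{30453}{6076} = \left(31070 + \left(-15\right) 12 \left(-13\right)\right) - \frac{30453}{6076} = \left(31070 - -2340\right) - \frac{30453}{6076} = \left(31070 + 2340\right) - \frac{30453}{6076} = 33410 - \frac{30453}{6076} = \frac{202968707}{6076}$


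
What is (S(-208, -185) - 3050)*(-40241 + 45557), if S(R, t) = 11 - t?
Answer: -15171864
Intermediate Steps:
(S(-208, -185) - 3050)*(-40241 + 45557) = ((11 - 1*(-185)) - 3050)*(-40241 + 45557) = ((11 + 185) - 3050)*5316 = (196 - 3050)*5316 = -2854*5316 = -15171864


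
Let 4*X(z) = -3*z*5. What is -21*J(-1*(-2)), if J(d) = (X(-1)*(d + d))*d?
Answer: -630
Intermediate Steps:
X(z) = -15*z/4 (X(z) = (-3*z*5)/4 = (-15*z)/4 = -15*z/4)
J(d) = 15*d**2/2 (J(d) = ((-15/4*(-1))*(d + d))*d = (15*(2*d)/4)*d = (15*d/2)*d = 15*d**2/2)
-21*J(-1*(-2)) = -315*(-1*(-2))**2/2 = -315*2**2/2 = -315*4/2 = -21*30 = -630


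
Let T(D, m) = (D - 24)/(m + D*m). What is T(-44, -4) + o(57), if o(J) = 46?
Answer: 1961/43 ≈ 45.605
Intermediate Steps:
T(D, m) = (-24 + D)/(m + D*m)
T(-44, -4) + o(57) = (-24 - 44)/((-4)*(1 - 44)) + 46 = -1/4*(-68)/(-43) + 46 = -1/4*(-1/43)*(-68) + 46 = -17/43 + 46 = 1961/43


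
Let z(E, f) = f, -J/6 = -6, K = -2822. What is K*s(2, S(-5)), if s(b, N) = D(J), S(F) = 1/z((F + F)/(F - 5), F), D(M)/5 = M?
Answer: -507960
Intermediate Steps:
J = 36 (J = -6*(-6) = 36)
D(M) = 5*M
S(F) = 1/F
s(b, N) = 180 (s(b, N) = 5*36 = 180)
K*s(2, S(-5)) = -2822*180 = -507960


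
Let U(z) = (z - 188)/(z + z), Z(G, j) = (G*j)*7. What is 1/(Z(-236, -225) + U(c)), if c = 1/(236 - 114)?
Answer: 2/720465 ≈ 2.7760e-6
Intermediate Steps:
Z(G, j) = 7*G*j
c = 1/122 ≈ 0.0081967
U(z) = (-188 + z)/(2*z) (U(z) = (-188 + z)/((2*z)) = (-188 + z)*(1/(2*z)) = (-188 + z)/(2*z))
1/(Z(-236, -225) + U(c)) = 1/(7*(-236)*(-225) + (-188 + 1/122)/(2*(1/122))) = 1/(371700 + (½)*122*(-22935/122)) = 1/(371700 - 22935/2) = 1/(720465/2) = 2/720465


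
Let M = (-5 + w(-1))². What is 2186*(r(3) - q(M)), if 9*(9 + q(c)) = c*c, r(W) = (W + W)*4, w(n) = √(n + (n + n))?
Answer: 247018/9 + 961840*I*√3/9 ≈ 27446.0 + 1.8511e+5*I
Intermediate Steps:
w(n) = √3*√n (w(n) = √(n + 2*n) = √(3*n) = √3*√n)
M = (-5 + I*√3)² (M = (-5 + √3*√(-1))² = (-5 + √3*I)² = (-5 + I*√3)² ≈ 22.0 - 17.32*I)
r(W) = 8*W (r(W) = (2*W)*4 = 8*W)
q(c) = -9 + c²/9 (q(c) = -9 + (c*c)/9 = -9 + c²/9)
2186*(r(3) - q(M)) = 2186*(8*3 - (-9 + ((5 - I*√3)²)²/9)) = 2186*(24 - (-9 + (5 - I*√3)⁴/9)) = 2186*(24 + (9 - (5 - I*√3)⁴/9)) = 2186*(33 - (5 - I*√3)⁴/9) = 72138 - 2186*(5 - I*√3)⁴/9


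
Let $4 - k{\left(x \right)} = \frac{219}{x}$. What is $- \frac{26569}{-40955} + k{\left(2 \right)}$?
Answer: $- \frac{8588367}{81910} \approx -104.85$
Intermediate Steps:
$k{\left(x \right)} = 4 - \frac{219}{x}$
$- \frac{26569}{-40955} + k{\left(2 \right)} = - \frac{26569}{-40955} + \left(4 - \frac{219}{2}\right) = \left(-26569\right) \left(- \frac{1}{40955}\right) + \left(4 - \frac{219}{2}\right) = \frac{26569}{40955} + \left(4 - \frac{219}{2}\right) = \frac{26569}{40955} - \frac{211}{2} = - \frac{8588367}{81910}$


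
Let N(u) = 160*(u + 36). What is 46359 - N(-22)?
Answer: 44119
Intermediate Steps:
N(u) = 5760 + 160*u (N(u) = 160*(36 + u) = 5760 + 160*u)
46359 - N(-22) = 46359 - (5760 + 160*(-22)) = 46359 - (5760 - 3520) = 46359 - 1*2240 = 46359 - 2240 = 44119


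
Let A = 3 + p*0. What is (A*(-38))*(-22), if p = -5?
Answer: 2508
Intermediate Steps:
A = 3 (A = 3 - 5*0 = 3 + 0 = 3)
(A*(-38))*(-22) = (3*(-38))*(-22) = -114*(-22) = 2508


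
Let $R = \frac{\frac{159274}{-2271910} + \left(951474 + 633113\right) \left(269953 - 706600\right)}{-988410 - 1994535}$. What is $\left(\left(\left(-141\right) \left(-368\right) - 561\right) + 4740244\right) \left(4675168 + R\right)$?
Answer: $\frac{79672992760706201083267172}{3388491287475} \approx 2.3513 \cdot 10^{13}$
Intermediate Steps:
$R = \frac{785973125788193132}{3388491287475}$ ($R = \frac{159274 \left(- \frac{1}{2271910}\right) + 1584587 \left(-436647\right)}{-2982945} = \left(- \frac{79637}{1135955} - 691905159789\right) \left(- \frac{1}{2982945}\right) = \left(- \frac{785973125788193132}{1135955}\right) \left(- \frac{1}{2982945}\right) = \frac{785973125788193132}{3388491287475} \approx 2.3195 \cdot 10^{5}$)
$\left(\left(\left(-141\right) \left(-368\right) - 561\right) + 4740244\right) \left(4675168 + R\right) = \left(\left(\left(-141\right) \left(-368\right) - 561\right) + 4740244\right) \left(4675168 + \frac{785973125788193132}{3388491287475}\right) = \left(\left(51888 - 561\right) + 4740244\right) \frac{16627739161270113932}{3388491287475} = \left(51327 + 4740244\right) \frac{16627739161270113932}{3388491287475} = 4791571 \cdot \frac{16627739161270113932}{3388491287475} = \frac{79672992760706201083267172}{3388491287475}$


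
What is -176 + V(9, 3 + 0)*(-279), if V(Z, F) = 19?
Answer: -5477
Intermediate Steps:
-176 + V(9, 3 + 0)*(-279) = -176 + 19*(-279) = -176 - 5301 = -5477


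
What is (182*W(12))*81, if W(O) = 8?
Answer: 117936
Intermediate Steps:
(182*W(12))*81 = (182*8)*81 = 1456*81 = 117936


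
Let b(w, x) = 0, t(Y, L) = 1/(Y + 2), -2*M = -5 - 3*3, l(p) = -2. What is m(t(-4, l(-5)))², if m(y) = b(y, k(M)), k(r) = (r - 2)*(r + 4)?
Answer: 0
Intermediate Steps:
M = 7 (M = -(-5 - 3*3)/2 = -(-5 - 9)/2 = -½*(-14) = 7)
t(Y, L) = 1/(2 + Y)
k(r) = (-2 + r)*(4 + r)
m(y) = 0
m(t(-4, l(-5)))² = 0² = 0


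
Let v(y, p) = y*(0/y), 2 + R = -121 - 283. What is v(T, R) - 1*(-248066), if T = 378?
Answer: 248066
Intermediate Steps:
R = -406 (R = -2 + (-121 - 283) = -2 - 404 = -406)
v(y, p) = 0 (v(y, p) = y*0 = 0)
v(T, R) - 1*(-248066) = 0 - 1*(-248066) = 0 + 248066 = 248066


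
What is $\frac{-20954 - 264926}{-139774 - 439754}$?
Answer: $\frac{35735}{72441} \approx 0.4933$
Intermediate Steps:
$\frac{-20954 - 264926}{-139774 - 439754} = \frac{-20954 - 264926}{-579528} = \left(-285880\right) \left(- \frac{1}{579528}\right) = \frac{35735}{72441}$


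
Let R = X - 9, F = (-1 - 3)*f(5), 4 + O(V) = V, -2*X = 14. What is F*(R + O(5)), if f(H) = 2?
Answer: 120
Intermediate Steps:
X = -7 (X = -½*14 = -7)
O(V) = -4 + V
F = -8 (F = (-1 - 3)*2 = -4*2 = -8)
R = -16 (R = -7 - 9 = -16)
F*(R + O(5)) = -8*(-16 + (-4 + 5)) = -8*(-16 + 1) = -8*(-15) = 120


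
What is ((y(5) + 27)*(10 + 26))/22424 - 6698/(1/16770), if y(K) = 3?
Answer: -314848264245/2803 ≈ -1.1233e+8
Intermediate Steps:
((y(5) + 27)*(10 + 26))/22424 - 6698/(1/16770) = ((3 + 27)*(10 + 26))/22424 - 6698/(1/16770) = (30*36)*(1/22424) - 6698/1/16770 = 1080*(1/22424) - 6698*16770 = 135/2803 - 112325460 = -314848264245/2803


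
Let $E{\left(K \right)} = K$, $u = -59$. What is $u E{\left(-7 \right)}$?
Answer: $413$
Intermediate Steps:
$u E{\left(-7 \right)} = \left(-59\right) \left(-7\right) = 413$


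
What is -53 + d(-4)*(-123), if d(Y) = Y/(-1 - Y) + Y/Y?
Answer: -12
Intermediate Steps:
d(Y) = 1 + Y/(-1 - Y) (d(Y) = Y/(-1 - Y) + 1 = 1 + Y/(-1 - Y))
-53 + d(-4)*(-123) = -53 - 123/(1 - 4) = -53 - 123/(-3) = -53 - 1/3*(-123) = -53 + 41 = -12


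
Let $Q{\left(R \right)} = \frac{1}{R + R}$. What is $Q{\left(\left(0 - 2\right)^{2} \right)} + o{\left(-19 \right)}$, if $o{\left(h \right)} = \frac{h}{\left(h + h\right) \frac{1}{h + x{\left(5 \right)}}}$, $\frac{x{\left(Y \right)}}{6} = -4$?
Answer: $- \frac{171}{8} \approx -21.375$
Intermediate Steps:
$x{\left(Y \right)} = -24$ ($x{\left(Y \right)} = 6 \left(-4\right) = -24$)
$o{\left(h \right)} = -12 + \frac{h}{2}$ ($o{\left(h \right)} = \frac{h}{\left(h + h\right) \frac{1}{h - 24}} = \frac{h}{2 h \frac{1}{-24 + h}} = h \frac{-24 + h}{2 h} = -12 + \frac{h}{2}$)
$Q{\left(R \right)} = \frac{1}{2 R}$
$Q{\left(\left(0 - 2\right)^{2} \right)} + o{\left(-19 \right)} = \frac{1}{2 \left(0 - 2\right)^{2}} + \left(-12 + \frac{1}{2} \left(-19\right)\right) = \frac{1}{2 \left(-2\right)^{2}} - \frac{43}{2} = \frac{1}{2 \cdot 4} - \frac{43}{2} = \frac{1}{2} \cdot \frac{1}{4} - \frac{43}{2} = \frac{1}{8} - \frac{43}{2} = - \frac{171}{8}$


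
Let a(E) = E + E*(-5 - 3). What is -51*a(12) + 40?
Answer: 4324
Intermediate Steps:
a(E) = -7*E (a(E) = E + E*(-8) = E - 8*E = -7*E)
-51*a(12) + 40 = -(-357)*12 + 40 = -51*(-84) + 40 = 4284 + 40 = 4324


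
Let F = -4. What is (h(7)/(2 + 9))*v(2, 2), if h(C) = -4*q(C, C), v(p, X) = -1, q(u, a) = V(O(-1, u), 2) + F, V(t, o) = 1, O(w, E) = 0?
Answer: -12/11 ≈ -1.0909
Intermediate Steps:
q(u, a) = -3 (q(u, a) = 1 - 4 = -3)
h(C) = 12 (h(C) = -4*(-3) = 12)
(h(7)/(2 + 9))*v(2, 2) = (12/(2 + 9))*(-1) = (12/11)*(-1) = -12/11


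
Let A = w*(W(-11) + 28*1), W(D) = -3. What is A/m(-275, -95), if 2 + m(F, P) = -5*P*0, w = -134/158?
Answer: 1675/158 ≈ 10.601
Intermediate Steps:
w = -67/79 (w = -134*1/158 = -67/79 ≈ -0.84810)
m(F, P) = -2 (m(F, P) = -2 - 5*P*0 = -2 + 0 = -2)
A = -1675/79 (A = -67*(-3 + 28*1)/79 = -67*(-3 + 28)/79 = -67/79*25 = -1675/79 ≈ -21.203)
A/m(-275, -95) = -1675/79/(-2) = -1675/79*(-1/2) = 1675/158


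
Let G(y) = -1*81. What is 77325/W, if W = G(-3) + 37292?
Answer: 77325/37211 ≈ 2.0780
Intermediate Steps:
G(y) = -81
W = 37211 (W = -81 + 37292 = 37211)
77325/W = 77325/37211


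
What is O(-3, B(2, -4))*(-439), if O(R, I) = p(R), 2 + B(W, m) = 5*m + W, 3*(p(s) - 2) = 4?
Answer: -4390/3 ≈ -1463.3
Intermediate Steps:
p(s) = 10/3 (p(s) = 2 + (⅓)*4 = 2 + 4/3 = 10/3)
B(W, m) = -2 + W + 5*m (B(W, m) = -2 + (5*m + W) = -2 + (W + 5*m) = -2 + W + 5*m)
O(R, I) = 10/3
O(-3, B(2, -4))*(-439) = (10/3)*(-439) = -4390/3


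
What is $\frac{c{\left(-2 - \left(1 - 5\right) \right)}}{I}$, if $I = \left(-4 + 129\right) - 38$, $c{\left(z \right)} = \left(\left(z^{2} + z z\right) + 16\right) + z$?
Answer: $\frac{26}{87} \approx 0.29885$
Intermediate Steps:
$c{\left(z \right)} = 16 + z + 2 z^{2}$ ($c{\left(z \right)} = \left(\left(z^{2} + z^{2}\right) + 16\right) + z = \left(2 z^{2} + 16\right) + z = \left(16 + 2 z^{2}\right) + z = 16 + z + 2 z^{2}$)
$I = 87$ ($I = 125 - 38 = 87$)
$\frac{c{\left(-2 - \left(1 - 5\right) \right)}}{I} = \frac{16 - \left(3 - 5\right) + 2 \left(-2 - \left(1 - 5\right)\right)^{2}}{87} = \left(16 - -2 + 2 \left(-2 - \left(1 - 5\right)\right)^{2}\right) \frac{1}{87} = \left(16 - -2 + 2 \left(-2 - -4\right)^{2}\right) \frac{1}{87} = \left(16 + \left(-2 + 4\right) + 2 \left(-2 + 4\right)^{2}\right) \frac{1}{87} = \left(16 + 2 + 2 \cdot 2^{2}\right) \frac{1}{87} = \left(16 + 2 + 2 \cdot 4\right) \frac{1}{87} = \left(16 + 2 + 8\right) \frac{1}{87} = 26 \cdot \frac{1}{87} = \frac{26}{87}$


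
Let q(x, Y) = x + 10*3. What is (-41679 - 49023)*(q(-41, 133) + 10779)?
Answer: -976679136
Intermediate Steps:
q(x, Y) = 30 + x (q(x, Y) = x + 30 = 30 + x)
(-41679 - 49023)*(q(-41, 133) + 10779) = (-41679 - 49023)*((30 - 41) + 10779) = -90702*(-11 + 10779) = -90702*10768 = -976679136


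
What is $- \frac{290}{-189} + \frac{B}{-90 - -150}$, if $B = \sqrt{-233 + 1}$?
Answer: $\frac{290}{189} + \frac{i \sqrt{58}}{30} \approx 1.5344 + 0.25386 i$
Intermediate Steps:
$B = 2 i \sqrt{58}$ ($B = \sqrt{-232} = 2 i \sqrt{58} \approx 15.232 i$)
$- \frac{290}{-189} + \frac{B}{-90 - -150} = - \frac{290}{-189} + \frac{2 i \sqrt{58}}{-90 - -150} = \left(-290\right) \left(- \frac{1}{189}\right) + \frac{2 i \sqrt{58}}{-90 + 150} = \frac{290}{189} + \frac{2 i \sqrt{58}}{60} = \frac{290}{189} + 2 i \sqrt{58} \cdot \frac{1}{60} = \frac{290}{189} + \frac{i \sqrt{58}}{30}$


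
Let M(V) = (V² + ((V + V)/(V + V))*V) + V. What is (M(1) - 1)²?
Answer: 4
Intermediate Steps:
M(V) = V² + 2*V (M(V) = (V² + ((2*V)/((2*V)))*V) + V = (V² + ((2*V)*(1/(2*V)))*V) + V = (V² + 1*V) + V = (V² + V) + V = (V + V²) + V = V² + 2*V)
(M(1) - 1)² = (1*(2 + 1) - 1)² = (1*3 - 1)² = (3 - 1)² = 2² = 4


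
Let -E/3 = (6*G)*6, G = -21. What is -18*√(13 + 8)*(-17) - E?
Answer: -2268 + 306*√21 ≈ -865.73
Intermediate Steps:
E = 2268 (E = -3*6*(-21)*6 = -(-378)*6 = -3*(-756) = 2268)
-18*√(13 + 8)*(-17) - E = -18*√(13 + 8)*(-17) - 1*2268 = -18*√21*(-17) - 2268 = 306*√21 - 2268 = -2268 + 306*√21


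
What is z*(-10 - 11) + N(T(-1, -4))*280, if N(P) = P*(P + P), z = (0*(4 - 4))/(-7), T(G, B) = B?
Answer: 8960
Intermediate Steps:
z = 0 (z = (0*0)*(-⅐) = 0*(-⅐) = 0)
N(P) = 2*P² (N(P) = P*(2*P) = 2*P²)
z*(-10 - 11) + N(T(-1, -4))*280 = 0*(-10 - 11) + (2*(-4)²)*280 = 0*(-21) + (2*16)*280 = 0 + 32*280 = 0 + 8960 = 8960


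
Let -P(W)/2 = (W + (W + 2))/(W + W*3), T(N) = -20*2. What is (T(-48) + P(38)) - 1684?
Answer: -65551/38 ≈ -1725.0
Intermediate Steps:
T(N) = -40
P(W) = -(2 + 2*W)/(2*W) (P(W) = -2*(W + (W + 2))/(W + W*3) = -2*(W + (2 + W))/(W + 3*W) = -2*(2 + 2*W)/(4*W) = -2*(2 + 2*W)*1/(4*W) = -(2 + 2*W)/(2*W))
(T(-48) + P(38)) - 1684 = (-40 + (-1 - 1*38)/38) - 1684 = (-40 + (-1 - 38)/38) - 1684 = (-40 + (1/38)*(-39)) - 1684 = (-40 - 39/38) - 1684 = -1559/38 - 1684 = -65551/38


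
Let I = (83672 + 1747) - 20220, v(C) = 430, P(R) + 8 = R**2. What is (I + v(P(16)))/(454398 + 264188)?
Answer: 65629/718586 ≈ 0.091331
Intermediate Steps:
P(R) = -8 + R**2
I = 65199 (I = 85419 - 20220 = 65199)
(I + v(P(16)))/(454398 + 264188) = (65199 + 430)/(454398 + 264188) = 65629/718586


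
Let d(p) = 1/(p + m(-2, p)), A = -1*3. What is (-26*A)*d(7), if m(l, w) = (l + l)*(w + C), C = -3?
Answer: -26/3 ≈ -8.6667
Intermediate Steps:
m(l, w) = 2*l*(-3 + w) (m(l, w) = (l + l)*(w - 3) = (2*l)*(-3 + w) = 2*l*(-3 + w))
A = -3
d(p) = 1/(12 - 3*p) (d(p) = 1/(p + 2*(-2)*(-3 + p)) = 1/(p + (12 - 4*p)) = 1/(12 - 3*p))
(-26*A)*d(7) = (-26*(-3))*(1/(3*(4 - 1*7))) = 78*(1/(3*(4 - 7))) = 78*((⅓)/(-3)) = 78*((⅓)*(-⅓)) = 78*(-⅑) = -26/3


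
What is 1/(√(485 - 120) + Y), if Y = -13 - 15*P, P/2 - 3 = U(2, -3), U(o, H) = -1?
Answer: -1/68 - √365/4964 ≈ -0.018555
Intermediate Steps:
P = 4 (P = 6 + 2*(-1) = 6 - 2 = 4)
Y = -73 (Y = -13 - 15*4 = -13 - 60 = -73)
1/(√(485 - 120) + Y) = 1/(√(485 - 120) - 73) = 1/(√365 - 73) = 1/(-73 + √365)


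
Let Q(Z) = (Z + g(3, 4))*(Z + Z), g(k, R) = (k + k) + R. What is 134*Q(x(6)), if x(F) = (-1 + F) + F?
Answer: 61908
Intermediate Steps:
g(k, R) = R + 2*k (g(k, R) = 2*k + R = R + 2*k)
x(F) = -1 + 2*F
Q(Z) = 2*Z*(10 + Z) (Q(Z) = (Z + (4 + 2*3))*(Z + Z) = (Z + (4 + 6))*(2*Z) = (Z + 10)*(2*Z) = (10 + Z)*(2*Z) = 2*Z*(10 + Z))
134*Q(x(6)) = 134*(2*(-1 + 2*6)*(10 + (-1 + 2*6))) = 134*(2*(-1 + 12)*(10 + (-1 + 12))) = 134*(2*11*(10 + 11)) = 134*(2*11*21) = 134*462 = 61908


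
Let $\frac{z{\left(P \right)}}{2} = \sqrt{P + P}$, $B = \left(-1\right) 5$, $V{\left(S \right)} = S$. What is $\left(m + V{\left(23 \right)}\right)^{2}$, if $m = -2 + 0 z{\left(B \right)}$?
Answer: $441$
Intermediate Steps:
$B = -5$
$z{\left(P \right)} = 2 \sqrt{2} \sqrt{P}$ ($z{\left(P \right)} = 2 \sqrt{P + P} = 2 \sqrt{2 P} = 2 \sqrt{2} \sqrt{P}$)
$m = -2$ ($m = -2 + 0 \cdot 2 \sqrt{2} \sqrt{-5} = -2 + 0 \cdot 2 \sqrt{2} i \sqrt{5} = -2 + 0 \cdot 2 i \sqrt{10} = -2 + 0 = -2$)
$\left(m + V{\left(23 \right)}\right)^{2} = \left(-2 + 23\right)^{2} = 21^{2} = 441$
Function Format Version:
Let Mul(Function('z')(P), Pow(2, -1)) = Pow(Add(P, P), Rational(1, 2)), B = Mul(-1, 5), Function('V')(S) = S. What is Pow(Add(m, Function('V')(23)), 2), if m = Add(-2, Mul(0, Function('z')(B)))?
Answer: 441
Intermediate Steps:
B = -5
Function('z')(P) = Mul(2, Pow(2, Rational(1, 2)), Pow(P, Rational(1, 2))) (Function('z')(P) = Mul(2, Pow(Add(P, P), Rational(1, 2))) = Mul(2, Pow(Mul(2, P), Rational(1, 2))) = Mul(2, Mul(Pow(2, Rational(1, 2)), Pow(P, Rational(1, 2)))) = Mul(2, Pow(2, Rational(1, 2)), Pow(P, Rational(1, 2))))
m = -2 (m = Add(-2, Mul(0, Mul(2, Pow(2, Rational(1, 2)), Pow(-5, Rational(1, 2))))) = Add(-2, Mul(0, Mul(2, Pow(2, Rational(1, 2)), Mul(I, Pow(5, Rational(1, 2)))))) = Add(-2, Mul(0, Mul(2, I, Pow(10, Rational(1, 2))))) = Add(-2, 0) = -2)
Pow(Add(m, Function('V')(23)), 2) = Pow(Add(-2, 23), 2) = Pow(21, 2) = 441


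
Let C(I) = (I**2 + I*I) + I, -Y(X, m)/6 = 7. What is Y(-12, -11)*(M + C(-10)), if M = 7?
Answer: -8274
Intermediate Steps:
Y(X, m) = -42 (Y(X, m) = -6*7 = -42)
C(I) = I + 2*I**2 (C(I) = (I**2 + I**2) + I = 2*I**2 + I = I + 2*I**2)
Y(-12, -11)*(M + C(-10)) = -42*(7 - 10*(1 + 2*(-10))) = -42*(7 - 10*(1 - 20)) = -42*(7 - 10*(-19)) = -42*(7 + 190) = -42*197 = -8274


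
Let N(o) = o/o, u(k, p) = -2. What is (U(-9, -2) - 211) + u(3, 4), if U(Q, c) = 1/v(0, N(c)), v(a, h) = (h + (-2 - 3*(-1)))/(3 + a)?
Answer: -423/2 ≈ -211.50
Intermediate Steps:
N(o) = 1
v(a, h) = (1 + h)/(3 + a) (v(a, h) = (h + (-2 + 3))/(3 + a) = (h + 1)/(3 + a) = (1 + h)/(3 + a))
U(Q, c) = 3/2 (U(Q, c) = 1/((1 + 1)/(3 + 0)) = 1/(2/3) = 1/((⅓)*2) = 1/(⅔) = 3/2)
(U(-9, -2) - 211) + u(3, 4) = (3/2 - 211) - 2 = -419/2 - 2 = -423/2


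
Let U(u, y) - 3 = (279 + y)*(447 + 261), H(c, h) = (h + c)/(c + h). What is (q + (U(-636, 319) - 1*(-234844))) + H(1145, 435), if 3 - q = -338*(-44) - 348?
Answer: 643711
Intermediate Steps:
q = -14521 (q = 3 - (-338*(-44) - 348) = 3 - (14872 - 348) = 3 - 1*14524 = 3 - 14524 = -14521)
H(c, h) = 1 (H(c, h) = (c + h)/(c + h) = 1)
U(u, y) = 197535 + 708*y (U(u, y) = 3 + (279 + y)*(447 + 261) = 3 + (279 + y)*708 = 3 + (197532 + 708*y) = 197535 + 708*y)
(q + (U(-636, 319) - 1*(-234844))) + H(1145, 435) = (-14521 + ((197535 + 708*319) - 1*(-234844))) + 1 = (-14521 + ((197535 + 225852) + 234844)) + 1 = (-14521 + (423387 + 234844)) + 1 = (-14521 + 658231) + 1 = 643710 + 1 = 643711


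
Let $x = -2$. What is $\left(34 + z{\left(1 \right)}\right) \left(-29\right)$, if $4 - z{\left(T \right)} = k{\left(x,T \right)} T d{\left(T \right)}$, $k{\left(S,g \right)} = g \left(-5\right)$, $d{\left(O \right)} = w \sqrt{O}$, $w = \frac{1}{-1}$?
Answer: $-957$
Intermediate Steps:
$w = -1$
$d{\left(O \right)} = - \sqrt{O}$
$k{\left(S,g \right)} = - 5 g$
$z{\left(T \right)} = 4 - 5 T^{\frac{5}{2}}$ ($z{\left(T \right)} = 4 - - 5 T T \left(- \sqrt{T}\right) = 4 - - 5 T^{2} \left(- \sqrt{T}\right) = 4 - 5 T^{\frac{5}{2}}$)
$\left(34 + z{\left(1 \right)}\right) \left(-29\right) = \left(34 + \left(4 - 5 \cdot 1^{\frac{5}{2}}\right)\right) \left(-29\right) = \left(34 + \left(4 - 5\right)\right) \left(-29\right) = \left(34 - 1\right) \left(-29\right) = 33 \left(-29\right) = -957$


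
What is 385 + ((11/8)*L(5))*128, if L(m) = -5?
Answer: -495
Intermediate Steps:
385 + ((11/8)*L(5))*128 = 385 + ((11/8)*(-5))*128 = 385 - 55/8*128 = 385 - 880 = -495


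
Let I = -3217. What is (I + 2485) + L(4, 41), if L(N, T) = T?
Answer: -691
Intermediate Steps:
(I + 2485) + L(4, 41) = (-3217 + 2485) + 41 = -732 + 41 = -691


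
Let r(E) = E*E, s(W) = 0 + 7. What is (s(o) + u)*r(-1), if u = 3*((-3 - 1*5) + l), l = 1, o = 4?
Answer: -14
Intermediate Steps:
s(W) = 7
r(E) = E²
u = -21 (u = 3*((-3 - 1*5) + 1) = 3*((-3 - 5) + 1) = 3*(-8 + 1) = 3*(-7) = -21)
(s(o) + u)*r(-1) = (7 - 21)*(-1)² = -14*1 = -14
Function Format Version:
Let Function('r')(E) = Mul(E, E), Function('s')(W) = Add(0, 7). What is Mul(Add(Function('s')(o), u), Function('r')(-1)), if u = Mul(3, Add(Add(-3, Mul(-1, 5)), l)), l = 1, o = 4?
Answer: -14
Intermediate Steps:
Function('s')(W) = 7
Function('r')(E) = Pow(E, 2)
u = -21 (u = Mul(3, Add(Add(-3, Mul(-1, 5)), 1)) = Mul(3, Add(Add(-3, -5), 1)) = Mul(3, Add(-8, 1)) = Mul(3, -7) = -21)
Mul(Add(Function('s')(o), u), Function('r')(-1)) = Mul(Add(7, -21), Pow(-1, 2)) = Mul(-14, 1) = -14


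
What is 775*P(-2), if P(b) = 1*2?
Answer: 1550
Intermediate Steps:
P(b) = 2
775*P(-2) = 775*2 = 1550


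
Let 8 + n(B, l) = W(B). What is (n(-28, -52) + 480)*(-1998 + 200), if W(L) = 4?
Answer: -855848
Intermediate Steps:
n(B, l) = -4 (n(B, l) = -8 + 4 = -4)
(n(-28, -52) + 480)*(-1998 + 200) = (-4 + 480)*(-1998 + 200) = 476*(-1798) = -855848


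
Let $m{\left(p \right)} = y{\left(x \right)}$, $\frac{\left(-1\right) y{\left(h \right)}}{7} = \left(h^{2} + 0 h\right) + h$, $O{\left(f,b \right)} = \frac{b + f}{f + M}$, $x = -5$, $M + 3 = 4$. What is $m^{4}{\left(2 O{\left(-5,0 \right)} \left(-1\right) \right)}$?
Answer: $384160000$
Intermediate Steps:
$M = 1$ ($M = -3 + 4 = 1$)
$O{\left(f,b \right)} = \frac{b + f}{1 + f}$ ($O{\left(f,b \right)} = \frac{b + f}{f + 1} = \frac{b + f}{1 + f}$)
$y{\left(h \right)} = - 7 h - 7 h^{2}$ ($y{\left(h \right)} = - 7 \left(\left(h^{2} + 0 h\right) + h\right) = - 7 \left(\left(h^{2} + 0\right) + h\right) = - 7 \left(h^{2} + h\right) = - 7 \left(h + h^{2}\right) = - 7 h - 7 h^{2}$)
$m{\left(p \right)} = -140$ ($m{\left(p \right)} = \left(-7\right) \left(-5\right) \left(1 - 5\right) = \left(-7\right) \left(-5\right) \left(-4\right) = -140$)
$m^{4}{\left(2 O{\left(-5,0 \right)} \left(-1\right) \right)} = \left(-140\right)^{4} = 384160000$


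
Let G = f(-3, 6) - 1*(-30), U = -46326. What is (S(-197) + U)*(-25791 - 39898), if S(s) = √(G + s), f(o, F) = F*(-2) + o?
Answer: 3043108614 - 65689*I*√182 ≈ 3.0431e+9 - 8.8619e+5*I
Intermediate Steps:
f(o, F) = o - 2*F (f(o, F) = -2*F + o = o - 2*F)
G = 15 (G = (-3 - 2*6) - 1*(-30) = (-3 - 12) + 30 = -15 + 30 = 15)
S(s) = √(15 + s)
(S(-197) + U)*(-25791 - 39898) = (√(15 - 197) - 46326)*(-25791 - 39898) = (√(-182) - 46326)*(-65689) = (I*√182 - 46326)*(-65689) = (-46326 + I*√182)*(-65689) = 3043108614 - 65689*I*√182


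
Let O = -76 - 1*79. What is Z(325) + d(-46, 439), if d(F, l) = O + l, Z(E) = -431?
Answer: -147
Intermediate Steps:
O = -155 (O = -76 - 79 = -155)
d(F, l) = -155 + l
Z(325) + d(-46, 439) = -431 + (-155 + 439) = -431 + 284 = -147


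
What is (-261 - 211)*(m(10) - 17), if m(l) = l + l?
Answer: -1416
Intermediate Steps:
m(l) = 2*l
(-261 - 211)*(m(10) - 17) = (-261 - 211)*(2*10 - 17) = -472*(20 - 17) = -472*3 = -1416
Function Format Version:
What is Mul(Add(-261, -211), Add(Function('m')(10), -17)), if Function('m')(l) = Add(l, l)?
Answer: -1416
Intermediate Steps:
Function('m')(l) = Mul(2, l)
Mul(Add(-261, -211), Add(Function('m')(10), -17)) = Mul(Add(-261, -211), Add(Mul(2, 10), -17)) = Mul(-472, Add(20, -17)) = Mul(-472, 3) = -1416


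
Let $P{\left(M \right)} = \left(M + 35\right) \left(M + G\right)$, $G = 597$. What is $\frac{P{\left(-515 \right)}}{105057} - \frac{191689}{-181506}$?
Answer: $\frac{1443799457}{2118719538} \approx 0.68145$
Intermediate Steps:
$P{\left(M \right)} = \left(35 + M\right) \left(597 + M\right)$ ($P{\left(M \right)} = \left(M + 35\right) \left(M + 597\right) = \left(35 + M\right) \left(597 + M\right)$)
$\frac{P{\left(-515 \right)}}{105057} - \frac{191689}{-181506} = \frac{20895 + \left(-515\right)^{2} + 632 \left(-515\right)}{105057} - \frac{191689}{-181506} = \left(20895 + 265225 - 325480\right) \frac{1}{105057} - - \frac{191689}{181506} = \left(-39360\right) \frac{1}{105057} + \frac{191689}{181506} = - \frac{13120}{35019} + \frac{191689}{181506} = \frac{1443799457}{2118719538}$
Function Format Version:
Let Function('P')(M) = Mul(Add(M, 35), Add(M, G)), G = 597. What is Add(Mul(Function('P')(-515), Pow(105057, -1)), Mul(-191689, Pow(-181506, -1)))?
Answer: Rational(1443799457, 2118719538) ≈ 0.68145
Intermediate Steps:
Function('P')(M) = Mul(Add(35, M), Add(597, M)) (Function('P')(M) = Mul(Add(M, 35), Add(M, 597)) = Mul(Add(35, M), Add(597, M)))
Add(Mul(Function('P')(-515), Pow(105057, -1)), Mul(-191689, Pow(-181506, -1))) = Add(Mul(Add(20895, Pow(-515, 2), Mul(632, -515)), Pow(105057, -1)), Mul(-191689, Pow(-181506, -1))) = Add(Mul(Add(20895, 265225, -325480), Rational(1, 105057)), Mul(-191689, Rational(-1, 181506))) = Add(Mul(-39360, Rational(1, 105057)), Rational(191689, 181506)) = Add(Rational(-13120, 35019), Rational(191689, 181506)) = Rational(1443799457, 2118719538)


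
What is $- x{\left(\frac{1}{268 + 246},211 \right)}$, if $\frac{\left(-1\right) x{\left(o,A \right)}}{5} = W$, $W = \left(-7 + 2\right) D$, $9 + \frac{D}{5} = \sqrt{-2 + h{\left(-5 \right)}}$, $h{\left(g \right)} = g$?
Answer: $1125 - 125 i \sqrt{7} \approx 1125.0 - 330.72 i$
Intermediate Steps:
$D = -45 + 5 i \sqrt{7}$ ($D = -45 + 5 \sqrt{-2 - 5} = -45 + 5 \sqrt{-7} = -45 + 5 i \sqrt{7} \approx -45.0 + 13.229 i$)
$W = 225 - 25 i \sqrt{7}$ ($W = \left(-7 + 2\right) \left(-45 + 5 i \sqrt{7}\right) = - 5 \left(-45 + 5 i \sqrt{7}\right) = 225 - 25 i \sqrt{7} \approx 225.0 - 66.144 i$)
$x{\left(o,A \right)} = -1125 + 125 i \sqrt{7}$ ($x{\left(o,A \right)} = - 5 \left(225 - 25 i \sqrt{7}\right) = -1125 + 125 i \sqrt{7}$)
$- x{\left(\frac{1}{268 + 246},211 \right)} = - (-1125 + 125 i \sqrt{7}) = 1125 - 125 i \sqrt{7}$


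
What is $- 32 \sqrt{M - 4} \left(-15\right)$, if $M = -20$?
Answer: $960 i \sqrt{6} \approx 2351.5 i$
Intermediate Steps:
$- 32 \sqrt{M - 4} \left(-15\right) = - 32 \sqrt{-20 - 4} \left(-15\right) = - 32 \sqrt{-24} \left(-15\right) = - 32 \cdot 2 i \sqrt{6} \left(-15\right) = - 64 i \sqrt{6} \left(-15\right) = 960 i \sqrt{6}$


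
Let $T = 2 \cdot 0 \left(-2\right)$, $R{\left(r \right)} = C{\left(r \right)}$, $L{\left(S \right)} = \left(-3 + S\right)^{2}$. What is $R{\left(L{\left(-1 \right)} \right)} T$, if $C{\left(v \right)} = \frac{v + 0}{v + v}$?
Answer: $0$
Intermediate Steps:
$C{\left(v \right)} = \frac{1}{2}$ ($C{\left(v \right)} = \frac{v}{2 v} = v \frac{1}{2 v} = \frac{1}{2}$)
$R{\left(r \right)} = \frac{1}{2}$
$T = 0$ ($T = 0 \left(-2\right) = 0$)
$R{\left(L{\left(-1 \right)} \right)} T = \frac{1}{2} \cdot 0 = 0$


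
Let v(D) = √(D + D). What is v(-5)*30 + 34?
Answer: 34 + 30*I*√10 ≈ 34.0 + 94.868*I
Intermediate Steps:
v(D) = √2*√D (v(D) = √(2*D) = √2*√D)
v(-5)*30 + 34 = (√2*√(-5))*30 + 34 = (√2*(I*√5))*30 + 34 = (I*√10)*30 + 34 = 30*I*√10 + 34 = 34 + 30*I*√10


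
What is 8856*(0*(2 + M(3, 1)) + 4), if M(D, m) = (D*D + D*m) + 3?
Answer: 35424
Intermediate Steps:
M(D, m) = 3 + D² + D*m (M(D, m) = (D² + D*m) + 3 = 3 + D² + D*m)
8856*(0*(2 + M(3, 1)) + 4) = 8856*(0*(2 + (3 + 3² + 3*1)) + 4) = 8856*(0*(2 + (3 + 9 + 3)) + 4) = 8856*(0*(2 + 15) + 4) = 8856*(0*17 + 4) = 8856*(0 + 4) = 8856*4 = 35424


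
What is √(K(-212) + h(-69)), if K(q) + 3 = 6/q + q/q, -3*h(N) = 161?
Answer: I*√5632098/318 ≈ 7.4629*I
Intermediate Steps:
h(N) = -161/3 (h(N) = -⅓*161 = -161/3)
K(q) = -2 + 6/q (K(q) = -3 + (6/q + q/q) = -3 + (6/q + 1) = -3 + (1 + 6/q) = -2 + 6/q)
√(K(-212) + h(-69)) = √((-2 + 6/(-212)) - 161/3) = √((-2 + 6*(-1/212)) - 161/3) = √((-2 - 3/106) - 161/3) = √(-215/106 - 161/3) = √(-17711/318) = I*√5632098/318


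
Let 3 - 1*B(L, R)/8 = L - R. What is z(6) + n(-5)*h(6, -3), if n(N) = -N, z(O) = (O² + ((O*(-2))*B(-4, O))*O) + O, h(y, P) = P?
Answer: -7461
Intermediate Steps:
B(L, R) = 24 - 8*L + 8*R (B(L, R) = 24 - 8*(L - R) = 24 + (-8*L + 8*R) = 24 - 8*L + 8*R)
z(O) = O + O² - 2*O²*(56 + 8*O) (z(O) = (O² + ((O*(-2))*(24 - 8*(-4) + 8*O))*O) + O = (O² + ((-2*O)*(24 + 32 + 8*O))*O) + O = (O² + ((-2*O)*(56 + 8*O))*O) + O = (O² + (-2*O*(56 + 8*O))*O) + O = (O² - 2*O²*(56 + 8*O)) + O = O + O² - 2*O²*(56 + 8*O))
z(6) + n(-5)*h(6, -3) = 6*(1 + 6 - 16*6*(7 + 6)) - 1*(-5)*(-3) = 6*(1 + 6 - 16*6*13) + 5*(-3) = 6*(1 + 6 - 1248) - 15 = 6*(-1241) - 15 = -7446 - 15 = -7461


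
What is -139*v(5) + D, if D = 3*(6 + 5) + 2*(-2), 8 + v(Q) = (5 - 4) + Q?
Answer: 307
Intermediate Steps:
v(Q) = -7 + Q (v(Q) = -8 + ((5 - 4) + Q) = -8 + (1 + Q) = -7 + Q)
D = 29 (D = 3*11 - 4 = 33 - 4 = 29)
-139*v(5) + D = -139*(-7 + 5) + 29 = -139*(-2) + 29 = 278 + 29 = 307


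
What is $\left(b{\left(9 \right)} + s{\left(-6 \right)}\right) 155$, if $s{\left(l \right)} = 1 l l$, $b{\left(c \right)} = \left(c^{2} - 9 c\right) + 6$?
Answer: $6510$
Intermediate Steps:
$b{\left(c \right)} = 6 + c^{2} - 9 c$
$s{\left(l \right)} = l^{2}$ ($s{\left(l \right)} = l l = l^{2}$)
$\left(b{\left(9 \right)} + s{\left(-6 \right)}\right) 155 = \left(\left(6 + 9^{2} - 81\right) + \left(-6\right)^{2}\right) 155 = \left(\left(6 + 81 - 81\right) + 36\right) 155 = \left(6 + 36\right) 155 = 42 \cdot 155 = 6510$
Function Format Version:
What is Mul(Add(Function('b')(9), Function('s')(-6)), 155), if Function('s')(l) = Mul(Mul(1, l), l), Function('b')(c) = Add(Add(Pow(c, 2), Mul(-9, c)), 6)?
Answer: 6510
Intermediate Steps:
Function('b')(c) = Add(6, Pow(c, 2), Mul(-9, c))
Function('s')(l) = Pow(l, 2) (Function('s')(l) = Mul(l, l) = Pow(l, 2))
Mul(Add(Function('b')(9), Function('s')(-6)), 155) = Mul(Add(Add(6, Pow(9, 2), Mul(-9, 9)), Pow(-6, 2)), 155) = Mul(Add(Add(6, 81, -81), 36), 155) = Mul(Add(6, 36), 155) = Mul(42, 155) = 6510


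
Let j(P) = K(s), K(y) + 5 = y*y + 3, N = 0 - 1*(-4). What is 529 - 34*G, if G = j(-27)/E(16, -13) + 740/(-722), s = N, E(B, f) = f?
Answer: 2817973/4693 ≈ 600.46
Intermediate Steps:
N = 4 (N = 0 + 4 = 4)
s = 4
K(y) = -2 + y² (K(y) = -5 + (y*y + 3) = -5 + (y² + 3) = -5 + (3 + y²) = -2 + y²)
j(P) = 14 (j(P) = -2 + 4² = -2 + 16 = 14)
G = -9864/4693 (G = 14/(-13) + 740/(-722) = 14*(-1/13) + 740*(-1/722) = -14/13 - 370/361 = -9864/4693 ≈ -2.1019)
529 - 34*G = 529 - 34*(-9864/4693) = 529 + 335376/4693 = 2817973/4693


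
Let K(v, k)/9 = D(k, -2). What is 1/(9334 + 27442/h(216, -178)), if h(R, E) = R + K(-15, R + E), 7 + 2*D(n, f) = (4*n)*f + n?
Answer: 2025/18846466 ≈ 0.00010745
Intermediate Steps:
D(n, f) = -7/2 + n/2 + 2*f*n (D(n, f) = -7/2 + ((4*n)*f + n)/2 = -7/2 + (4*f*n + n)/2 = -7/2 + (n + 4*f*n)/2 = -7/2 + (n/2 + 2*f*n) = -7/2 + n/2 + 2*f*n)
K(v, k) = -63/2 - 63*k/2 (K(v, k) = 9*(-7/2 + k/2 + 2*(-2)*k) = 9*(-7/2 + k/2 - 4*k) = 9*(-7/2 - 7*k/2) = -63/2 - 63*k/2)
h(R, E) = -63/2 - 63*E/2 - 61*R/2 (h(R, E) = R + (-63/2 - 63*(R + E)/2) = R + (-63/2 - 63*(E + R)/2) = R + (-63/2 + (-63*E/2 - 63*R/2)) = R + (-63/2 - 63*E/2 - 63*R/2) = -63/2 - 63*E/2 - 61*R/2)
1/(9334 + 27442/h(216, -178)) = 1/(9334 + 27442/(-63/2 - 63/2*(-178) - 61/2*216)) = 1/(9334 + 27442/(-63/2 + 5607 - 6588)) = 1/(9334 + 27442/(-2025/2)) = 1/(9334 + 27442*(-2/2025)) = 1/(9334 - 54884/2025) = 1/(18846466/2025) = 2025/18846466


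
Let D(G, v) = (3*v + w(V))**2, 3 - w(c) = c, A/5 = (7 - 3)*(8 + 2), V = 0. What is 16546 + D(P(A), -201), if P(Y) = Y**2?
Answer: 376546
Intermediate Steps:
A = 200 (A = 5*((7 - 3)*(8 + 2)) = 5*(4*10) = 5*40 = 200)
w(c) = 3 - c
D(G, v) = (3 + 3*v)**2 (D(G, v) = (3*v + (3 - 1*0))**2 = (3*v + (3 + 0))**2 = (3*v + 3)**2 = (3 + 3*v)**2)
16546 + D(P(A), -201) = 16546 + 9*(1 - 201)**2 = 16546 + 9*(-200)**2 = 16546 + 9*40000 = 16546 + 360000 = 376546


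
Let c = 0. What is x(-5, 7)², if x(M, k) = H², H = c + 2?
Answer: 16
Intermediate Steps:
H = 2 (H = 0 + 2 = 2)
x(M, k) = 4 (x(M, k) = 2² = 4)
x(-5, 7)² = 4² = 16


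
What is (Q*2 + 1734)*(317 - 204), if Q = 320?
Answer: 268262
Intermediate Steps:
(Q*2 + 1734)*(317 - 204) = (320*2 + 1734)*(317 - 204) = (640 + 1734)*113 = 2374*113 = 268262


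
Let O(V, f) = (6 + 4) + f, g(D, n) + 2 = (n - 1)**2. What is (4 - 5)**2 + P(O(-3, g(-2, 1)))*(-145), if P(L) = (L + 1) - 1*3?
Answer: -869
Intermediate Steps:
g(D, n) = -2 + (-1 + n)**2 (g(D, n) = -2 + (n - 1)**2 = -2 + (-1 + n)**2)
O(V, f) = 10 + f
P(L) = -2 + L (P(L) = (1 + L) - 3 = -2 + L)
(4 - 5)**2 + P(O(-3, g(-2, 1)))*(-145) = (4 - 5)**2 + (-2 + (10 + (-2 + (-1 + 1)**2)))*(-145) = (-1)**2 + (-2 + (10 + (-2 + 0**2)))*(-145) = 1 + (-2 + (10 + (-2 + 0)))*(-145) = 1 + (-2 + (10 - 2))*(-145) = 1 + (-2 + 8)*(-145) = 1 + 6*(-145) = 1 - 870 = -869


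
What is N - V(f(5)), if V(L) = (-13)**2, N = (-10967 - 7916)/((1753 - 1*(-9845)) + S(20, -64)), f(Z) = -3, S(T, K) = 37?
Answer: -1985198/11635 ≈ -170.62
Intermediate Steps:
N = -18883/11635 (N = (-10967 - 7916)/((1753 - 1*(-9845)) + 37) = -18883/((1753 + 9845) + 37) = -18883/(11598 + 37) = -18883/11635 ≈ -1.6229)
V(L) = 169
N - V(f(5)) = -18883/11635 - 1*169 = -18883/11635 - 169 = -1985198/11635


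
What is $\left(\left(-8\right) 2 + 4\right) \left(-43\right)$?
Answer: $516$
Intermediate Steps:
$\left(\left(-8\right) 2 + 4\right) \left(-43\right) = \left(-16 + 4\right) \left(-43\right) = \left(-12\right) \left(-43\right) = 516$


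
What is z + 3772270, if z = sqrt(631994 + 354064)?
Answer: 3772270 + 3*sqrt(109562) ≈ 3.7733e+6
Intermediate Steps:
z = 3*sqrt(109562) (z = sqrt(986058) = 3*sqrt(109562) ≈ 993.00)
z + 3772270 = 3*sqrt(109562) + 3772270 = 3772270 + 3*sqrt(109562)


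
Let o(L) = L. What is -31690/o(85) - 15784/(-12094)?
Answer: -38191722/102799 ≈ -371.52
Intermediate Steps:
-31690/o(85) - 15784/(-12094) = -31690/85 - 15784/(-12094) = -31690*1/85 - 15784*(-1/12094) = -6338/17 + 7892/6047 = -38191722/102799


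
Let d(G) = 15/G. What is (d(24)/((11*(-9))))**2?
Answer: 25/627264 ≈ 3.9856e-5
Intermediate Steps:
(d(24)/((11*(-9))))**2 = ((15/24)/((11*(-9))))**2 = ((15*(1/24))/(-99))**2 = ((5/8)*(-1/99))**2 = (-5/792)**2 = 25/627264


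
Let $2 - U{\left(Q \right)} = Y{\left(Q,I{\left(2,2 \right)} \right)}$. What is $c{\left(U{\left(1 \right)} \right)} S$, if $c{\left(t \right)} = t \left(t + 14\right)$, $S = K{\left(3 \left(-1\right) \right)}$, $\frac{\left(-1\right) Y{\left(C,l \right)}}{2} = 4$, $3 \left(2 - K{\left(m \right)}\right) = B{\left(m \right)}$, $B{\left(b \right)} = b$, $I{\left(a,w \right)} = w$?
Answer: $720$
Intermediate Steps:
$K{\left(m \right)} = 2 - \frac{m}{3}$
$Y{\left(C,l \right)} = -8$ ($Y{\left(C,l \right)} = \left(-2\right) 4 = -8$)
$U{\left(Q \right)} = 10$ ($U{\left(Q \right)} = 2 - -8 = 2 + 8 = 10$)
$S = 3$ ($S = 2 - \frac{3 \left(-1\right)}{3} = 2 - -1 = 2 + 1 = 3$)
$c{\left(t \right)} = t \left(14 + t\right)$
$c{\left(U{\left(1 \right)} \right)} S = 10 \left(14 + 10\right) 3 = 10 \cdot 24 \cdot 3 = 240 \cdot 3 = 720$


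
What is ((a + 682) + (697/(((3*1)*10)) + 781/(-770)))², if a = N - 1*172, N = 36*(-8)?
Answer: 657563449/11025 ≈ 59643.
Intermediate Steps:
N = -288
a = -460 (a = -288 - 1*172 = -288 - 172 = -460)
((a + 682) + (697/(((3*1)*10)) + 781/(-770)))² = ((-460 + 682) + (697/(((3*1)*10)) + 781/(-770)))² = (222 + (697/((3*10)) + 781*(-1/770)))² = (222 + (697/30 - 71/70))² = (222 + 2333/105)² = (25643/105)² = 657563449/11025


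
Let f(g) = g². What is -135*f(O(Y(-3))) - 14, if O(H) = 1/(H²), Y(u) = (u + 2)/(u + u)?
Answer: -174974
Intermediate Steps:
Y(u) = (2 + u)/(2*u) (Y(u) = (2 + u)/((2*u)) = (2 + u)*(1/(2*u)) = (2 + u)/(2*u))
O(H) = H⁻²
-135*f(O(Y(-3))) - 14 = -135*1296/(2 - 3)⁴ - 14 = -135*(((½)*(-⅓)*(-1))⁻²)² - 14 = -135*((⅙)⁻²)² - 14 = -135*36² - 14 = -135*1296 - 14 = -174960 - 14 = -174974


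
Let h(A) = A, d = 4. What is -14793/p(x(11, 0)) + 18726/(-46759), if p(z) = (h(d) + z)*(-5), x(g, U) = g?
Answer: 230100479/1168975 ≈ 196.84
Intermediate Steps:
p(z) = -20 - 5*z (p(z) = (4 + z)*(-5) = -20 - 5*z)
-14793/p(x(11, 0)) + 18726/(-46759) = -14793/(-20 - 5*11) + 18726/(-46759) = -14793/(-20 - 55) + 18726*(-1/46759) = -14793/(-75) - 18726/46759 = -14793*(-1/75) - 18726/46759 = 4931/25 - 18726/46759 = 230100479/1168975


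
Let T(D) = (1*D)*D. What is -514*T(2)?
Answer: -2056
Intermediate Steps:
T(D) = D**2 (T(D) = D*D = D**2)
-514*T(2) = -514*2**2 = -514*4 = -2056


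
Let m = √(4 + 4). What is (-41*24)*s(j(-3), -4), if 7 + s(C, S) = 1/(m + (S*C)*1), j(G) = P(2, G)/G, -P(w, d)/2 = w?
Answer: 164328/23 + 2214*√2/23 ≈ 7280.8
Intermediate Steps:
P(w, d) = -2*w
m = 2*√2 (m = √8 = 2*√2 ≈ 2.8284)
j(G) = -4/G (j(G) = (-2*2)/G = -4/G)
s(C, S) = -7 + 1/(2*√2 + C*S) (s(C, S) = -7 + 1/(2*√2 + (S*C)*1) = -7 + 1/(2*√2 + (C*S)*1) = -7 + 1/(2*√2 + C*S))
(-41*24)*s(j(-3), -4) = (-41*24)*((1 - 14*√2 - 7*(-4/(-3))*(-4))/(2*√2 - 4/(-3)*(-4))) = -984*(1 - 14*√2 - 7*(-4*(-⅓))*(-4))/(2*√2 - 4*(-⅓)*(-4)) = -984*(1 - 14*√2 - 7*4/3*(-4))/(2*√2 + (4/3)*(-4)) = -984*(1 - 14*√2 + 112/3)/(2*√2 - 16/3) = -984*(115/3 - 14*√2)/(-16/3 + 2*√2)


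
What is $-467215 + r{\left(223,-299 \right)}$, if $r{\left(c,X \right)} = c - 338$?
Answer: $-467330$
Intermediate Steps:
$r{\left(c,X \right)} = -338 + c$ ($r{\left(c,X \right)} = c - 338 = -338 + c$)
$-467215 + r{\left(223,-299 \right)} = -467215 + \left(-338 + 223\right) = -467215 - 115 = -467330$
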